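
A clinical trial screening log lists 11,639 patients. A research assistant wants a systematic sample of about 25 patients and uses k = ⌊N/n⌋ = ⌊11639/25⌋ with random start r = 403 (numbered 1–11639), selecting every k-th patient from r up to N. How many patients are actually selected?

25

k = ⌊11639/25⌋ = 465
Achieved size = ⌊(11639 − 403)/465⌋ + 1 = ⌊11236/465⌋ + 1 = 24 + 1 = 25
(last selection: 403 + 24×465 = 11563 ≤ 11639; next would be 12028 > 11639)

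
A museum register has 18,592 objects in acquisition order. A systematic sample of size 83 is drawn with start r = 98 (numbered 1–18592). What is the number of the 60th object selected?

13314

k = 18592/83 = 224
60th selection = r + (60−1)·k = 98 + 59×224 = 98 + 13216 = 13314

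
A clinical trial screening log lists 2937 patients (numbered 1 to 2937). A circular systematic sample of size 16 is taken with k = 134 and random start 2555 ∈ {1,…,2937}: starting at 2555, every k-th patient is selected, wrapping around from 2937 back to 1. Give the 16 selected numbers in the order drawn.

2555, 2689, 2823, 20, 154, 288, 422, 556, 690, 824, 958, 1092, 1226, 1360, 1494, 1628

Selection 1: 2555
Selection 2: 2555 + 134 = 2689
Selection 3: 2689 + 134 = 2823
Selection 4: 2823 + 134 = 2957 → 2957 − 2937 = 20
Selection 5: 20 + 134 = 154
Selection 6: 154 + 134 = 288
Selection 7: 288 + 134 = 422
Selection 8: 422 + 134 = 556
Selection 9: 556 + 134 = 690
Selection 10: 690 + 134 = 824
Selection 11: 824 + 134 = 958
Selection 12: 958 + 134 = 1092
Selection 13: 1092 + 134 = 1226
Selection 14: 1226 + 134 = 1360
Selection 15: 1360 + 134 = 1494
Selection 16: 1494 + 134 = 1628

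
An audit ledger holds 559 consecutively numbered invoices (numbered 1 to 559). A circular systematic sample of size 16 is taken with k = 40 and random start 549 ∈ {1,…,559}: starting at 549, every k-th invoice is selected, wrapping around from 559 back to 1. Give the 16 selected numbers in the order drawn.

549, 30, 70, 110, 150, 190, 230, 270, 310, 350, 390, 430, 470, 510, 550, 31

Selection 1: 549
Selection 2: 549 + 40 = 589 → 589 − 559 = 30
Selection 3: 30 + 40 = 70
Selection 4: 70 + 40 = 110
Selection 5: 110 + 40 = 150
Selection 6: 150 + 40 = 190
Selection 7: 190 + 40 = 230
Selection 8: 230 + 40 = 270
Selection 9: 270 + 40 = 310
Selection 10: 310 + 40 = 350
Selection 11: 350 + 40 = 390
Selection 12: 390 + 40 = 430
Selection 13: 430 + 40 = 470
Selection 14: 470 + 40 = 510
Selection 15: 510 + 40 = 550
Selection 16: 550 + 40 = 590 → 590 − 559 = 31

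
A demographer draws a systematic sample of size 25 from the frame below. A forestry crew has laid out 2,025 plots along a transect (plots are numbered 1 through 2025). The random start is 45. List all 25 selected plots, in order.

k = N/n = 2025/25 = 81
plot 1: 45
plot 2: 45 + 81 = 126
plot 3: 126 + 81 = 207
plot 4: 207 + 81 = 288
plot 5: 288 + 81 = 369
plot 6: 369 + 81 = 450
plot 7: 450 + 81 = 531
plot 8: 531 + 81 = 612
plot 9: 612 + 81 = 693
plot 10: 693 + 81 = 774
plot 11: 774 + 81 = 855
plot 12: 855 + 81 = 936
plot 13: 936 + 81 = 1017
plot 14: 1017 + 81 = 1098
plot 15: 1098 + 81 = 1179
plot 16: 1179 + 81 = 1260
plot 17: 1260 + 81 = 1341
plot 18: 1341 + 81 = 1422
plot 19: 1422 + 81 = 1503
plot 20: 1503 + 81 = 1584
plot 21: 1584 + 81 = 1665
plot 22: 1665 + 81 = 1746
plot 23: 1746 + 81 = 1827
plot 24: 1827 + 81 = 1908
plot 25: 1908 + 81 = 1989

45, 126, 207, 288, 369, 450, 531, 612, 693, 774, 855, 936, 1017, 1098, 1179, 1260, 1341, 1422, 1503, 1584, 1665, 1746, 1827, 1908, 1989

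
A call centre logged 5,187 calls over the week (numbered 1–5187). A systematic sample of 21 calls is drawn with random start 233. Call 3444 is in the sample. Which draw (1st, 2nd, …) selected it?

k = 5187/21 = 247
position = (3444 − 233)/247 + 1 = 3211/247 + 1 = 13 + 1 = 14

14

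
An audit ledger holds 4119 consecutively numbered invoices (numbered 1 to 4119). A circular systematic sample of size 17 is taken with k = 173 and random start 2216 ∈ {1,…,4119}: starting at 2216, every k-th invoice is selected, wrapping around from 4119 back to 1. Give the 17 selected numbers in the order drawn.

Selection 1: 2216
Selection 2: 2216 + 173 = 2389
Selection 3: 2389 + 173 = 2562
Selection 4: 2562 + 173 = 2735
Selection 5: 2735 + 173 = 2908
Selection 6: 2908 + 173 = 3081
Selection 7: 3081 + 173 = 3254
Selection 8: 3254 + 173 = 3427
Selection 9: 3427 + 173 = 3600
Selection 10: 3600 + 173 = 3773
Selection 11: 3773 + 173 = 3946
Selection 12: 3946 + 173 = 4119
Selection 13: 4119 + 173 = 4292 → 4292 − 4119 = 173
Selection 14: 173 + 173 = 346
Selection 15: 346 + 173 = 519
Selection 16: 519 + 173 = 692
Selection 17: 692 + 173 = 865

2216, 2389, 2562, 2735, 2908, 3081, 3254, 3427, 3600, 3773, 3946, 4119, 173, 346, 519, 692, 865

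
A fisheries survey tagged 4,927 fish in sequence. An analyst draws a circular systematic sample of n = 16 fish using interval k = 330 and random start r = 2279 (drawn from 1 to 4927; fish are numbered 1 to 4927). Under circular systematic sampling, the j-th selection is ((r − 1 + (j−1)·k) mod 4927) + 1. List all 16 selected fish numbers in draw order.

Selection 1: 2279
Selection 2: 2279 + 330 = 2609
Selection 3: 2609 + 330 = 2939
Selection 4: 2939 + 330 = 3269
Selection 5: 3269 + 330 = 3599
Selection 6: 3599 + 330 = 3929
Selection 7: 3929 + 330 = 4259
Selection 8: 4259 + 330 = 4589
Selection 9: 4589 + 330 = 4919
Selection 10: 4919 + 330 = 5249 → 5249 − 4927 = 322
Selection 11: 322 + 330 = 652
Selection 12: 652 + 330 = 982
Selection 13: 982 + 330 = 1312
Selection 14: 1312 + 330 = 1642
Selection 15: 1642 + 330 = 1972
Selection 16: 1972 + 330 = 2302

2279, 2609, 2939, 3269, 3599, 3929, 4259, 4589, 4919, 322, 652, 982, 1312, 1642, 1972, 2302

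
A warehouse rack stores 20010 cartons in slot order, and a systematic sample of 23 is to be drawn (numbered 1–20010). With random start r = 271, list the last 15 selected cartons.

k = N/n = 20010/23 = 870
9th selection = 271 + 8×870 = 7231
10th: 7231 + 870 = 8101
11th: 8101 + 870 = 8971
12th: 8971 + 870 = 9841
13th: 9841 + 870 = 10711
14th: 10711 + 870 = 11581
15th: 11581 + 870 = 12451
16th: 12451 + 870 = 13321
17th: 13321 + 870 = 14191
18th: 14191 + 870 = 15061
19th: 15061 + 870 = 15931
20th: 15931 + 870 = 16801
21st: 16801 + 870 = 17671
22nd: 17671 + 870 = 18541
23rd: 18541 + 870 = 19411

7231, 8101, 8971, 9841, 10711, 11581, 12451, 13321, 14191, 15061, 15931, 16801, 17671, 18541, 19411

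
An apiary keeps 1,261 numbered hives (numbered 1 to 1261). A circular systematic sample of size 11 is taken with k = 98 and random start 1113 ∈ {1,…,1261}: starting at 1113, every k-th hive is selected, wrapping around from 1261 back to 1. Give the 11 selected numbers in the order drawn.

1113, 1211, 48, 146, 244, 342, 440, 538, 636, 734, 832

Selection 1: 1113
Selection 2: 1113 + 98 = 1211
Selection 3: 1211 + 98 = 1309 → 1309 − 1261 = 48
Selection 4: 48 + 98 = 146
Selection 5: 146 + 98 = 244
Selection 6: 244 + 98 = 342
Selection 7: 342 + 98 = 440
Selection 8: 440 + 98 = 538
Selection 9: 538 + 98 = 636
Selection 10: 636 + 98 = 734
Selection 11: 734 + 98 = 832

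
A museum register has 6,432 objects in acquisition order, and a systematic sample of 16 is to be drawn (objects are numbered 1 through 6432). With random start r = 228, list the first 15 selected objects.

228, 630, 1032, 1434, 1836, 2238, 2640, 3042, 3444, 3846, 4248, 4650, 5052, 5454, 5856

k = N/n = 6432/16 = 402
object 1: 228
object 2: 228 + 402 = 630
object 3: 630 + 402 = 1032
object 4: 1032 + 402 = 1434
object 5: 1434 + 402 = 1836
object 6: 1836 + 402 = 2238
object 7: 2238 + 402 = 2640
object 8: 2640 + 402 = 3042
object 9: 3042 + 402 = 3444
object 10: 3444 + 402 = 3846
object 11: 3846 + 402 = 4248
object 12: 4248 + 402 = 4650
object 13: 4650 + 402 = 5052
object 14: 5052 + 402 = 5454
object 15: 5454 + 402 = 5856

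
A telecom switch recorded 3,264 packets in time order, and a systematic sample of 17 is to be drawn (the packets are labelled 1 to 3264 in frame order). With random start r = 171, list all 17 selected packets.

k = N/n = 3264/17 = 192
packet 1: 171
packet 2: 171 + 192 = 363
packet 3: 363 + 192 = 555
packet 4: 555 + 192 = 747
packet 5: 747 + 192 = 939
packet 6: 939 + 192 = 1131
packet 7: 1131 + 192 = 1323
packet 8: 1323 + 192 = 1515
packet 9: 1515 + 192 = 1707
packet 10: 1707 + 192 = 1899
packet 11: 1899 + 192 = 2091
packet 12: 2091 + 192 = 2283
packet 13: 2283 + 192 = 2475
packet 14: 2475 + 192 = 2667
packet 15: 2667 + 192 = 2859
packet 16: 2859 + 192 = 3051
packet 17: 3051 + 192 = 3243

171, 363, 555, 747, 939, 1131, 1323, 1515, 1707, 1899, 2091, 2283, 2475, 2667, 2859, 3051, 3243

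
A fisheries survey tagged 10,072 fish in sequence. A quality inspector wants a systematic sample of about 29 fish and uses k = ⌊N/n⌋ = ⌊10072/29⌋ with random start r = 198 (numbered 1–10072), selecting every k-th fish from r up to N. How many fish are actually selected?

k = ⌊10072/29⌋ = 347
Achieved size = ⌊(10072 − 198)/347⌋ + 1 = ⌊9874/347⌋ + 1 = 28 + 1 = 29
(last selection: 198 + 28×347 = 9914 ≤ 10072; next would be 10261 > 10072)

29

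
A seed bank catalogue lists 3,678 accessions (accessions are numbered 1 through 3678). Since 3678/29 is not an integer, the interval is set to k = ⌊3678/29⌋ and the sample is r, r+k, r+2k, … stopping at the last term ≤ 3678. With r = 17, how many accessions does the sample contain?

30

k = ⌊3678/29⌋ = 126
Achieved size = ⌊(3678 − 17)/126⌋ + 1 = ⌊3661/126⌋ + 1 = 29 + 1 = 30
(last selection: 17 + 29×126 = 3671 ≤ 3678; next would be 3797 > 3678)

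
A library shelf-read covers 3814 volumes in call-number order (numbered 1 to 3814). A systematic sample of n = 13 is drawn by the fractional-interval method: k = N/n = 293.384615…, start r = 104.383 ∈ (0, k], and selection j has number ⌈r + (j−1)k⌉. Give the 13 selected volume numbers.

j=1: r + 0k = 104.383 → ⌈·⌉ = 105
j=2: r + 1k = 397.767615… → ⌈·⌉ = 398
j=3: r + 2k = 691.152230… → ⌈·⌉ = 692
j=4: r + 3k = 984.536846… → ⌈·⌉ = 985
j=5: r + 4k = 1277.921461… → ⌈·⌉ = 1278
j=6: r + 5k = 1571.306076… → ⌈·⌉ = 1572
j=7: r + 6k = 1864.690692… → ⌈·⌉ = 1865
j=8: r + 7k = 2158.075307… → ⌈·⌉ = 2159
j=9: r + 8k = 2451.459923… → ⌈·⌉ = 2452
j=10: r + 9k = 2744.844538… → ⌈·⌉ = 2745
j=11: r + 10k = 3038.229153… → ⌈·⌉ = 3039
j=12: r + 11k = 3331.613769… → ⌈·⌉ = 3332
j=13: r + 12k = 3624.998384… → ⌈·⌉ = 3625

105, 398, 692, 985, 1278, 1572, 1865, 2159, 2452, 2745, 3039, 3332, 3625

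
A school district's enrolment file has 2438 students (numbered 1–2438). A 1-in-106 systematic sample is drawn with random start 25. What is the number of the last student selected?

2357

k = 106
23rd selection = r + (23−1)·k = 25 + 22×106 = 25 + 2332 = 2357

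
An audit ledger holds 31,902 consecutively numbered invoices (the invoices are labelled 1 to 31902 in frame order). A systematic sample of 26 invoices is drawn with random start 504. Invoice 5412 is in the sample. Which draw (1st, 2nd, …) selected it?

k = 31902/26 = 1227
position = (5412 − 504)/1227 + 1 = 4908/1227 + 1 = 4 + 1 = 5

5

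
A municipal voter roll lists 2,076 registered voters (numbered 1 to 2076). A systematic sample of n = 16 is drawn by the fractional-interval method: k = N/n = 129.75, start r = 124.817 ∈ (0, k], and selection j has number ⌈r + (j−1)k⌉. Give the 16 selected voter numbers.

125, 255, 385, 515, 644, 774, 904, 1034, 1163, 1293, 1423, 1553, 1682, 1812, 1942, 2072

j=1: r + 0k = 124.817 → ⌈·⌉ = 125
j=2: r + 1k = 254.567 → ⌈·⌉ = 255
j=3: r + 2k = 384.317 → ⌈·⌉ = 385
j=4: r + 3k = 514.067 → ⌈·⌉ = 515
j=5: r + 4k = 643.817 → ⌈·⌉ = 644
j=6: r + 5k = 773.567 → ⌈·⌉ = 774
j=7: r + 6k = 903.317 → ⌈·⌉ = 904
j=8: r + 7k = 1033.067 → ⌈·⌉ = 1034
j=9: r + 8k = 1162.817 → ⌈·⌉ = 1163
j=10: r + 9k = 1292.567 → ⌈·⌉ = 1293
j=11: r + 10k = 1422.317 → ⌈·⌉ = 1423
j=12: r + 11k = 1552.067 → ⌈·⌉ = 1553
j=13: r + 12k = 1681.817 → ⌈·⌉ = 1682
j=14: r + 13k = 1811.567 → ⌈·⌉ = 1812
j=15: r + 14k = 1941.317 → ⌈·⌉ = 1942
j=16: r + 15k = 2071.067 → ⌈·⌉ = 2072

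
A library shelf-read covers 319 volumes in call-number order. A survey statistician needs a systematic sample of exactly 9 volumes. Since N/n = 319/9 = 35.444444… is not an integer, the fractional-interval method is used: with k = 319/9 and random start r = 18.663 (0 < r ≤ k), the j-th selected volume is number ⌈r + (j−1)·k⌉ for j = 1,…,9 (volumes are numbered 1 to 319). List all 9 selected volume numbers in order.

j=1: r + 0k = 18.663 → ⌈·⌉ = 19
j=2: r + 1k = 54.107444… → ⌈·⌉ = 55
j=3: r + 2k = 89.551888… → ⌈·⌉ = 90
j=4: r + 3k = 124.996333… → ⌈·⌉ = 125
j=5: r + 4k = 160.440777… → ⌈·⌉ = 161
j=6: r + 5k = 195.885222… → ⌈·⌉ = 196
j=7: r + 6k = 231.329666… → ⌈·⌉ = 232
j=8: r + 7k = 266.774111… → ⌈·⌉ = 267
j=9: r + 8k = 302.218555… → ⌈·⌉ = 303

19, 55, 90, 125, 161, 196, 232, 267, 303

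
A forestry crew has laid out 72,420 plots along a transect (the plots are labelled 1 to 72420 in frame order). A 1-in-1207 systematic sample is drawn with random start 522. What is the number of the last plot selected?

71735

k = 1207
60th selection = r + (60−1)·k = 522 + 59×1207 = 522 + 71213 = 71735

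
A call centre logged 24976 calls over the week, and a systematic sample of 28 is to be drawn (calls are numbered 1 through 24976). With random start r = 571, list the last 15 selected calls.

12167, 13059, 13951, 14843, 15735, 16627, 17519, 18411, 19303, 20195, 21087, 21979, 22871, 23763, 24655

k = N/n = 24976/28 = 892
14th selection = 571 + 13×892 = 12167
15th: 12167 + 892 = 13059
16th: 13059 + 892 = 13951
17th: 13951 + 892 = 14843
18th: 14843 + 892 = 15735
19th: 15735 + 892 = 16627
20th: 16627 + 892 = 17519
21st: 17519 + 892 = 18411
22nd: 18411 + 892 = 19303
23rd: 19303 + 892 = 20195
24th: 20195 + 892 = 21087
25th: 21087 + 892 = 21979
26th: 21979 + 892 = 22871
27th: 22871 + 892 = 23763
28th: 23763 + 892 = 24655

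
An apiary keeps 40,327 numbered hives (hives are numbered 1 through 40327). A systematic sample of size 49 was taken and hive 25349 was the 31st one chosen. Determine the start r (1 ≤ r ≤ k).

659

k = 40327/49 = 823
r = 25349 − (31−1)×823 = 25349 − 24690 = 659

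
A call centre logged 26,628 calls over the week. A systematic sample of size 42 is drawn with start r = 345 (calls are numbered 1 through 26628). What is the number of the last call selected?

26339

k = 26628/42 = 634
42nd selection = r + (42−1)·k = 345 + 41×634 = 345 + 25994 = 26339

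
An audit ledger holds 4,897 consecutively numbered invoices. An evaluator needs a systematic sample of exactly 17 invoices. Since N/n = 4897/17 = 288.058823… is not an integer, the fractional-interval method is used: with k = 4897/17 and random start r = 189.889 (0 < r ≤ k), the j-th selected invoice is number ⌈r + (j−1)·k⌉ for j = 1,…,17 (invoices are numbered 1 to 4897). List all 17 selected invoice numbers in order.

190, 478, 767, 1055, 1343, 1631, 1919, 2207, 2495, 2783, 3071, 3359, 3647, 3935, 4223, 4511, 4799

j=1: r + 0k = 189.889 → ⌈·⌉ = 190
j=2: r + 1k = 477.947823… → ⌈·⌉ = 478
j=3: r + 2k = 766.006647… → ⌈·⌉ = 767
j=4: r + 3k = 1054.065470… → ⌈·⌉ = 1055
j=5: r + 4k = 1342.124294… → ⌈·⌉ = 1343
j=6: r + 5k = 1630.183117… → ⌈·⌉ = 1631
j=7: r + 6k = 1918.241941… → ⌈·⌉ = 1919
j=8: r + 7k = 2206.300764… → ⌈·⌉ = 2207
j=9: r + 8k = 2494.359588… → ⌈·⌉ = 2495
j=10: r + 9k = 2782.418411… → ⌈·⌉ = 2783
j=11: r + 10k = 3070.477235… → ⌈·⌉ = 3071
j=12: r + 11k = 3358.536058… → ⌈·⌉ = 3359
j=13: r + 12k = 3646.594882… → ⌈·⌉ = 3647
j=14: r + 13k = 3934.653705… → ⌈·⌉ = 3935
j=15: r + 14k = 4222.712529… → ⌈·⌉ = 4223
j=16: r + 15k = 4510.771352… → ⌈·⌉ = 4511
j=17: r + 16k = 4798.830176… → ⌈·⌉ = 4799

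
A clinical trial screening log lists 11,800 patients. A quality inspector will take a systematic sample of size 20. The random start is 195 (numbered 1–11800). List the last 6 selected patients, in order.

8455, 9045, 9635, 10225, 10815, 11405

k = N/n = 11800/20 = 590
15th selection = 195 + 14×590 = 8455
16th: 8455 + 590 = 9045
17th: 9045 + 590 = 9635
18th: 9635 + 590 = 10225
19th: 10225 + 590 = 10815
20th: 10815 + 590 = 11405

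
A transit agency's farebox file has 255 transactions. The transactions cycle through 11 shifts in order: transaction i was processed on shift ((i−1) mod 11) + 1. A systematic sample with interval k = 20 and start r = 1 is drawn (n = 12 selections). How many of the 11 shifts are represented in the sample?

11

Consecutive selections differ by k = 20, so their shift numbers differ by 20 mod 11 = 9.
gcd(20, 11) = 1, so the sample visits 11/1 = 11 distinct residues mod 11.
Start 1 is shift 1; the shifts hit are 1, 2, 3, 4, 5, 6, 7, 8, 9, 10, 11.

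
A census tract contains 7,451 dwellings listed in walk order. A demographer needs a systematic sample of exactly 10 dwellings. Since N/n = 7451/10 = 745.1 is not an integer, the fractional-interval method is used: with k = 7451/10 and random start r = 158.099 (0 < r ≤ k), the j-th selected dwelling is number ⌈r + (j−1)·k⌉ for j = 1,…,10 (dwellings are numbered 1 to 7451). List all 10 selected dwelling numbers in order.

j=1: r + 0k = 158.099 → ⌈·⌉ = 159
j=2: r + 1k = 903.199 → ⌈·⌉ = 904
j=3: r + 2k = 1648.299 → ⌈·⌉ = 1649
j=4: r + 3k = 2393.399 → ⌈·⌉ = 2394
j=5: r + 4k = 3138.499 → ⌈·⌉ = 3139
j=6: r + 5k = 3883.599 → ⌈·⌉ = 3884
j=7: r + 6k = 4628.699 → ⌈·⌉ = 4629
j=8: r + 7k = 5373.799 → ⌈·⌉ = 5374
j=9: r + 8k = 6118.899 → ⌈·⌉ = 6119
j=10: r + 9k = 6863.999 → ⌈·⌉ = 6864

159, 904, 1649, 2394, 3139, 3884, 4629, 5374, 6119, 6864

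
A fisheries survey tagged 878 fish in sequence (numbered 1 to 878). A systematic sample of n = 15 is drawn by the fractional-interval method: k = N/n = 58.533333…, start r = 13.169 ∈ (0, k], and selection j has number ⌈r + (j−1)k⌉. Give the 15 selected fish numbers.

14, 72, 131, 189, 248, 306, 365, 423, 482, 540, 599, 658, 716, 775, 833

j=1: r + 0k = 13.169 → ⌈·⌉ = 14
j=2: r + 1k = 71.702333… → ⌈·⌉ = 72
j=3: r + 2k = 130.235666… → ⌈·⌉ = 131
j=4: r + 3k = 188.769 → ⌈·⌉ = 189
j=5: r + 4k = 247.302333… → ⌈·⌉ = 248
j=6: r + 5k = 305.835666… → ⌈·⌉ = 306
j=7: r + 6k = 364.369 → ⌈·⌉ = 365
j=8: r + 7k = 422.902333… → ⌈·⌉ = 423
j=9: r + 8k = 481.435666… → ⌈·⌉ = 482
j=10: r + 9k = 539.969 → ⌈·⌉ = 540
j=11: r + 10k = 598.502333… → ⌈·⌉ = 599
j=12: r + 11k = 657.035666… → ⌈·⌉ = 658
j=13: r + 12k = 715.569 → ⌈·⌉ = 716
j=14: r + 13k = 774.102333… → ⌈·⌉ = 775
j=15: r + 14k = 832.635666… → ⌈·⌉ = 833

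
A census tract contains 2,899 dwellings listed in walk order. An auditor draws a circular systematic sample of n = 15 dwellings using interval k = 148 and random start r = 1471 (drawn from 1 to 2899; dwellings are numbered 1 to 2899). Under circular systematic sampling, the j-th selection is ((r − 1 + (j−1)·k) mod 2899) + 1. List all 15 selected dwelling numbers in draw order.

1471, 1619, 1767, 1915, 2063, 2211, 2359, 2507, 2655, 2803, 52, 200, 348, 496, 644

Selection 1: 1471
Selection 2: 1471 + 148 = 1619
Selection 3: 1619 + 148 = 1767
Selection 4: 1767 + 148 = 1915
Selection 5: 1915 + 148 = 2063
Selection 6: 2063 + 148 = 2211
Selection 7: 2211 + 148 = 2359
Selection 8: 2359 + 148 = 2507
Selection 9: 2507 + 148 = 2655
Selection 10: 2655 + 148 = 2803
Selection 11: 2803 + 148 = 2951 → 2951 − 2899 = 52
Selection 12: 52 + 148 = 200
Selection 13: 200 + 148 = 348
Selection 14: 348 + 148 = 496
Selection 15: 496 + 148 = 644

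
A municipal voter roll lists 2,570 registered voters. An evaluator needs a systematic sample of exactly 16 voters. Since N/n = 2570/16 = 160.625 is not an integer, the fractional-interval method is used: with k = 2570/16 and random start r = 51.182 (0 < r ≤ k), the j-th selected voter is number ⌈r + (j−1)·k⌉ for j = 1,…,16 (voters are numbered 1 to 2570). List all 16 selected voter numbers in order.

j=1: r + 0k = 51.182 → ⌈·⌉ = 52
j=2: r + 1k = 211.807 → ⌈·⌉ = 212
j=3: r + 2k = 372.432 → ⌈·⌉ = 373
j=4: r + 3k = 533.057 → ⌈·⌉ = 534
j=5: r + 4k = 693.682 → ⌈·⌉ = 694
j=6: r + 5k = 854.307 → ⌈·⌉ = 855
j=7: r + 6k = 1014.932 → ⌈·⌉ = 1015
j=8: r + 7k = 1175.557 → ⌈·⌉ = 1176
j=9: r + 8k = 1336.182 → ⌈·⌉ = 1337
j=10: r + 9k = 1496.807 → ⌈·⌉ = 1497
j=11: r + 10k = 1657.432 → ⌈·⌉ = 1658
j=12: r + 11k = 1818.057 → ⌈·⌉ = 1819
j=13: r + 12k = 1978.682 → ⌈·⌉ = 1979
j=14: r + 13k = 2139.307 → ⌈·⌉ = 2140
j=15: r + 14k = 2299.932 → ⌈·⌉ = 2300
j=16: r + 15k = 2460.557 → ⌈·⌉ = 2461

52, 212, 373, 534, 694, 855, 1015, 1176, 1337, 1497, 1658, 1819, 1979, 2140, 2300, 2461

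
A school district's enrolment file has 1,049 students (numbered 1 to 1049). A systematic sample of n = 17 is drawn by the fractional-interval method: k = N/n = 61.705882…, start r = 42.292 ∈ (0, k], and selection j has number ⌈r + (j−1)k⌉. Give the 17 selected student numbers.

43, 104, 166, 228, 290, 351, 413, 475, 536, 598, 660, 722, 783, 845, 907, 968, 1030

j=1: r + 0k = 42.292 → ⌈·⌉ = 43
j=2: r + 1k = 103.997882… → ⌈·⌉ = 104
j=3: r + 2k = 165.703764… → ⌈·⌉ = 166
j=4: r + 3k = 227.409647… → ⌈·⌉ = 228
j=5: r + 4k = 289.115529… → ⌈·⌉ = 290
j=6: r + 5k = 350.821411… → ⌈·⌉ = 351
j=7: r + 6k = 412.527294… → ⌈·⌉ = 413
j=8: r + 7k = 474.233176… → ⌈·⌉ = 475
j=9: r + 8k = 535.939058… → ⌈·⌉ = 536
j=10: r + 9k = 597.644941… → ⌈·⌉ = 598
j=11: r + 10k = 659.350823… → ⌈·⌉ = 660
j=12: r + 11k = 721.056705… → ⌈·⌉ = 722
j=13: r + 12k = 782.762588… → ⌈·⌉ = 783
j=14: r + 13k = 844.468470… → ⌈·⌉ = 845
j=15: r + 14k = 906.174352… → ⌈·⌉ = 907
j=16: r + 15k = 967.880235… → ⌈·⌉ = 968
j=17: r + 16k = 1029.586117… → ⌈·⌉ = 1030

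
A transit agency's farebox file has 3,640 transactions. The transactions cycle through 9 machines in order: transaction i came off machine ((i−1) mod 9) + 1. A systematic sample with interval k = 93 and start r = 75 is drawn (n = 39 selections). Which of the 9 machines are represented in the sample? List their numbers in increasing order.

3, 6, 9

Consecutive selections differ by k = 93, so their machine numbers differ by 93 mod 9 = 3.
gcd(93, 9) = 3, so the sample visits 9/3 = 3 distinct residues mod 9.
Start 75 is machine 3; the machines hit are 3, 6, 9.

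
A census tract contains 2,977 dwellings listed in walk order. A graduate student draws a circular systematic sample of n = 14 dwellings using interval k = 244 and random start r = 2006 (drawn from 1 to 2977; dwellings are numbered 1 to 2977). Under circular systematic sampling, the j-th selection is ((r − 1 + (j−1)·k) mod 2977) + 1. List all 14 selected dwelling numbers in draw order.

2006, 2250, 2494, 2738, 5, 249, 493, 737, 981, 1225, 1469, 1713, 1957, 2201

Selection 1: 2006
Selection 2: 2006 + 244 = 2250
Selection 3: 2250 + 244 = 2494
Selection 4: 2494 + 244 = 2738
Selection 5: 2738 + 244 = 2982 → 2982 − 2977 = 5
Selection 6: 5 + 244 = 249
Selection 7: 249 + 244 = 493
Selection 8: 493 + 244 = 737
Selection 9: 737 + 244 = 981
Selection 10: 981 + 244 = 1225
Selection 11: 1225 + 244 = 1469
Selection 12: 1469 + 244 = 1713
Selection 13: 1713 + 244 = 1957
Selection 14: 1957 + 244 = 2201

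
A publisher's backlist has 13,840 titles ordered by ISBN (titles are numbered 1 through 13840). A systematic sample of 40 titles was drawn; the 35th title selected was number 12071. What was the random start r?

307

k = 13840/40 = 346
r = 12071 − (35−1)×346 = 12071 − 11764 = 307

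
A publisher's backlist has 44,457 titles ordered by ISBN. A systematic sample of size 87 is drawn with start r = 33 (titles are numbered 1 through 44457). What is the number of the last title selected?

k = 44457/87 = 511
87th selection = r + (87−1)·k = 33 + 86×511 = 33 + 43946 = 43979

43979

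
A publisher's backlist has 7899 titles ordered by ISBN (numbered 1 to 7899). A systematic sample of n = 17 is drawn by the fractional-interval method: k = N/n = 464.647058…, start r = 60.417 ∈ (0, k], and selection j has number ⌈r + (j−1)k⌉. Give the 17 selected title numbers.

j=1: r + 0k = 60.417 → ⌈·⌉ = 61
j=2: r + 1k = 525.064058… → ⌈·⌉ = 526
j=3: r + 2k = 989.711117… → ⌈·⌉ = 990
j=4: r + 3k = 1454.358176… → ⌈·⌉ = 1455
j=5: r + 4k = 1919.005235… → ⌈·⌉ = 1920
j=6: r + 5k = 2383.652294… → ⌈·⌉ = 2384
j=7: r + 6k = 2848.299352… → ⌈·⌉ = 2849
j=8: r + 7k = 3312.946411… → ⌈·⌉ = 3313
j=9: r + 8k = 3777.593470… → ⌈·⌉ = 3778
j=10: r + 9k = 4242.240529… → ⌈·⌉ = 4243
j=11: r + 10k = 4706.887588… → ⌈·⌉ = 4707
j=12: r + 11k = 5171.534647… → ⌈·⌉ = 5172
j=13: r + 12k = 5636.181705… → ⌈·⌉ = 5637
j=14: r + 13k = 6100.828764… → ⌈·⌉ = 6101
j=15: r + 14k = 6565.475823… → ⌈·⌉ = 6566
j=16: r + 15k = 7030.122882… → ⌈·⌉ = 7031
j=17: r + 16k = 7494.769941… → ⌈·⌉ = 7495

61, 526, 990, 1455, 1920, 2384, 2849, 3313, 3778, 4243, 4707, 5172, 5637, 6101, 6566, 7031, 7495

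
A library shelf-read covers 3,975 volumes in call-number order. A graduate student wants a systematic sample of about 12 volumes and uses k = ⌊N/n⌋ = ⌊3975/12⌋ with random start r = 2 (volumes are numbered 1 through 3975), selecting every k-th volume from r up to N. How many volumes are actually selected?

13

k = ⌊3975/12⌋ = 331
Achieved size = ⌊(3975 − 2)/331⌋ + 1 = ⌊3973/331⌋ + 1 = 12 + 1 = 13
(last selection: 2 + 12×331 = 3974 ≤ 3975; next would be 4305 > 3975)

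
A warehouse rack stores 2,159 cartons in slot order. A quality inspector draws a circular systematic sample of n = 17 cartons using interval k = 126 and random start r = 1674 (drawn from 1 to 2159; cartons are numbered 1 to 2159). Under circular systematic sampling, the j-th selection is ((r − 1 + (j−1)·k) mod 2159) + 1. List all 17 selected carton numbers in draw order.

1674, 1800, 1926, 2052, 19, 145, 271, 397, 523, 649, 775, 901, 1027, 1153, 1279, 1405, 1531

Selection 1: 1674
Selection 2: 1674 + 126 = 1800
Selection 3: 1800 + 126 = 1926
Selection 4: 1926 + 126 = 2052
Selection 5: 2052 + 126 = 2178 → 2178 − 2159 = 19
Selection 6: 19 + 126 = 145
Selection 7: 145 + 126 = 271
Selection 8: 271 + 126 = 397
Selection 9: 397 + 126 = 523
Selection 10: 523 + 126 = 649
Selection 11: 649 + 126 = 775
Selection 12: 775 + 126 = 901
Selection 13: 901 + 126 = 1027
Selection 14: 1027 + 126 = 1153
Selection 15: 1153 + 126 = 1279
Selection 16: 1279 + 126 = 1405
Selection 17: 1405 + 126 = 1531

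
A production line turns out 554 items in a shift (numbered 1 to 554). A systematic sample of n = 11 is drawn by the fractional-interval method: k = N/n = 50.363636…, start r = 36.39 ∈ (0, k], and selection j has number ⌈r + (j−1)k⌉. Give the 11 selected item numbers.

37, 87, 138, 188, 238, 289, 339, 389, 440, 490, 541

j=1: r + 0k = 36.39 → ⌈·⌉ = 37
j=2: r + 1k = 86.753636… → ⌈·⌉ = 87
j=3: r + 2k = 137.117272… → ⌈·⌉ = 138
j=4: r + 3k = 187.480909… → ⌈·⌉ = 188
j=5: r + 4k = 237.844545… → ⌈·⌉ = 238
j=6: r + 5k = 288.208181… → ⌈·⌉ = 289
j=7: r + 6k = 338.571818… → ⌈·⌉ = 339
j=8: r + 7k = 388.935454… → ⌈·⌉ = 389
j=9: r + 8k = 439.299090… → ⌈·⌉ = 440
j=10: r + 9k = 489.662727… → ⌈·⌉ = 490
j=11: r + 10k = 540.026363… → ⌈·⌉ = 541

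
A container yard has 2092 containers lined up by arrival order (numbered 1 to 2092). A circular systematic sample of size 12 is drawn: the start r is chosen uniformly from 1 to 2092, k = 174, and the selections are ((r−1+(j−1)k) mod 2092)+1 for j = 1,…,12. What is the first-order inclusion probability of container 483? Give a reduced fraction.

3/523

For each position j, as r ranges over 1…2092 the j-th selection hits every container exactly once, so container 483 is selected for exactly 12 of the 2092 starts.
Inclusion probability = 12/2092 = 3/523.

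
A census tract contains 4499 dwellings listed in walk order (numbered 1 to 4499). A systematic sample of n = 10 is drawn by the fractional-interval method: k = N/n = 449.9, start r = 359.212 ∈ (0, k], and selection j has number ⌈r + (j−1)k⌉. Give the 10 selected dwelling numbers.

360, 810, 1260, 1709, 2159, 2609, 3059, 3509, 3959, 4409

j=1: r + 0k = 359.212 → ⌈·⌉ = 360
j=2: r + 1k = 809.112 → ⌈·⌉ = 810
j=3: r + 2k = 1259.012 → ⌈·⌉ = 1260
j=4: r + 3k = 1708.912 → ⌈·⌉ = 1709
j=5: r + 4k = 2158.812 → ⌈·⌉ = 2159
j=6: r + 5k = 2608.712 → ⌈·⌉ = 2609
j=7: r + 6k = 3058.612 → ⌈·⌉ = 3059
j=8: r + 7k = 3508.512 → ⌈·⌉ = 3509
j=9: r + 8k = 3958.412 → ⌈·⌉ = 3959
j=10: r + 9k = 4408.312 → ⌈·⌉ = 4409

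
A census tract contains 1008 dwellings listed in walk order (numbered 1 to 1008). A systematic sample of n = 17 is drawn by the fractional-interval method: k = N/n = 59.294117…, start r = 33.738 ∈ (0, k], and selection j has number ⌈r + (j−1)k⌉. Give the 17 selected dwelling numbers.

34, 94, 153, 212, 271, 331, 390, 449, 509, 568, 627, 686, 746, 805, 864, 924, 983

j=1: r + 0k = 33.738 → ⌈·⌉ = 34
j=2: r + 1k = 93.032117… → ⌈·⌉ = 94
j=3: r + 2k = 152.326235… → ⌈·⌉ = 153
j=4: r + 3k = 211.620352… → ⌈·⌉ = 212
j=5: r + 4k = 270.914470… → ⌈·⌉ = 271
j=6: r + 5k = 330.208588… → ⌈·⌉ = 331
j=7: r + 6k = 389.502705… → ⌈·⌉ = 390
j=8: r + 7k = 448.796823… → ⌈·⌉ = 449
j=9: r + 8k = 508.090941… → ⌈·⌉ = 509
j=10: r + 9k = 567.385058… → ⌈·⌉ = 568
j=11: r + 10k = 626.679176… → ⌈·⌉ = 627
j=12: r + 11k = 685.973294… → ⌈·⌉ = 686
j=13: r + 12k = 745.267411… → ⌈·⌉ = 746
j=14: r + 13k = 804.561529… → ⌈·⌉ = 805
j=15: r + 14k = 863.855647… → ⌈·⌉ = 864
j=16: r + 15k = 923.149764… → ⌈·⌉ = 924
j=17: r + 16k = 982.443882… → ⌈·⌉ = 983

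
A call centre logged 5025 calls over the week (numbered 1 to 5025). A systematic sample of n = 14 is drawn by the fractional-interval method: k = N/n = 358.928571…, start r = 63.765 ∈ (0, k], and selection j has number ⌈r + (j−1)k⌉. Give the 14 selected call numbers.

64, 423, 782, 1141, 1500, 1859, 2218, 2577, 2936, 3295, 3654, 4012, 4371, 4730

j=1: r + 0k = 63.765 → ⌈·⌉ = 64
j=2: r + 1k = 422.693571… → ⌈·⌉ = 423
j=3: r + 2k = 781.622142… → ⌈·⌉ = 782
j=4: r + 3k = 1140.550714… → ⌈·⌉ = 1141
j=5: r + 4k = 1499.479285… → ⌈·⌉ = 1500
j=6: r + 5k = 1858.407857… → ⌈·⌉ = 1859
j=7: r + 6k = 2217.336428… → ⌈·⌉ = 2218
j=8: r + 7k = 2576.265 → ⌈·⌉ = 2577
j=9: r + 8k = 2935.193571… → ⌈·⌉ = 2936
j=10: r + 9k = 3294.122142… → ⌈·⌉ = 3295
j=11: r + 10k = 3653.050714… → ⌈·⌉ = 3654
j=12: r + 11k = 4011.979285… → ⌈·⌉ = 4012
j=13: r + 12k = 4370.907857… → ⌈·⌉ = 4371
j=14: r + 13k = 4729.836428… → ⌈·⌉ = 4730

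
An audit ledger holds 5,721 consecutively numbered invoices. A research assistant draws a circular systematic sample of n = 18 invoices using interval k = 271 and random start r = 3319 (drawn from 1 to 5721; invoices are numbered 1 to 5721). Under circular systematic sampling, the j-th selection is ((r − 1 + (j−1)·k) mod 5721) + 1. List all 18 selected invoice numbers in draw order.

3319, 3590, 3861, 4132, 4403, 4674, 4945, 5216, 5487, 37, 308, 579, 850, 1121, 1392, 1663, 1934, 2205

Selection 1: 3319
Selection 2: 3319 + 271 = 3590
Selection 3: 3590 + 271 = 3861
Selection 4: 3861 + 271 = 4132
Selection 5: 4132 + 271 = 4403
Selection 6: 4403 + 271 = 4674
Selection 7: 4674 + 271 = 4945
Selection 8: 4945 + 271 = 5216
Selection 9: 5216 + 271 = 5487
Selection 10: 5487 + 271 = 5758 → 5758 − 5721 = 37
Selection 11: 37 + 271 = 308
Selection 12: 308 + 271 = 579
Selection 13: 579 + 271 = 850
Selection 14: 850 + 271 = 1121
Selection 15: 1121 + 271 = 1392
Selection 16: 1392 + 271 = 1663
Selection 17: 1663 + 271 = 1934
Selection 18: 1934 + 271 = 2205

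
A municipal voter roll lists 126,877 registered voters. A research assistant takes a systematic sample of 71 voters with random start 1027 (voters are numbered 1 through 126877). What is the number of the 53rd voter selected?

k = 126877/71 = 1787
53rd selection = r + (53−1)·k = 1027 + 52×1787 = 1027 + 92924 = 93951

93951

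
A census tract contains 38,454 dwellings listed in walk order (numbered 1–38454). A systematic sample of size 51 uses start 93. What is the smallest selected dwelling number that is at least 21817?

21959

k = 38454/51 = 754
Steps past start: ⌈(21817 − 93)/754⌉ = ⌈21724/754⌉ = 29
Selected dwelling: 93 + 29×754 = 21959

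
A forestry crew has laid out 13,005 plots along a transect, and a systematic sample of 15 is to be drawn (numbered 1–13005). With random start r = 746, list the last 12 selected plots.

k = N/n = 13005/15 = 867
4th selection = 746 + 3×867 = 3347
5th: 3347 + 867 = 4214
6th: 4214 + 867 = 5081
7th: 5081 + 867 = 5948
8th: 5948 + 867 = 6815
9th: 6815 + 867 = 7682
10th: 7682 + 867 = 8549
11th: 8549 + 867 = 9416
12th: 9416 + 867 = 10283
13th: 10283 + 867 = 11150
14th: 11150 + 867 = 12017
15th: 12017 + 867 = 12884

3347, 4214, 5081, 5948, 6815, 7682, 8549, 9416, 10283, 11150, 12017, 12884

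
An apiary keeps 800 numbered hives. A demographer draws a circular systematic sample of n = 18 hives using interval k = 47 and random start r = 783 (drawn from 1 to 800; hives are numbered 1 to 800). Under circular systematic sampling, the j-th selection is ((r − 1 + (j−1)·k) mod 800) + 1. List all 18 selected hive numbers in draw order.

783, 30, 77, 124, 171, 218, 265, 312, 359, 406, 453, 500, 547, 594, 641, 688, 735, 782

Selection 1: 783
Selection 2: 783 + 47 = 830 → 830 − 800 = 30
Selection 3: 30 + 47 = 77
Selection 4: 77 + 47 = 124
Selection 5: 124 + 47 = 171
Selection 6: 171 + 47 = 218
Selection 7: 218 + 47 = 265
Selection 8: 265 + 47 = 312
Selection 9: 312 + 47 = 359
Selection 10: 359 + 47 = 406
Selection 11: 406 + 47 = 453
Selection 12: 453 + 47 = 500
Selection 13: 500 + 47 = 547
Selection 14: 547 + 47 = 594
Selection 15: 594 + 47 = 641
Selection 16: 641 + 47 = 688
Selection 17: 688 + 47 = 735
Selection 18: 735 + 47 = 782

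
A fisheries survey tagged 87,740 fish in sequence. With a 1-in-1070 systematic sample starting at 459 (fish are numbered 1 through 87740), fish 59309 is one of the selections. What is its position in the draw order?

k = 1070
position = (59309 − 459)/1070 + 1 = 58850/1070 + 1 = 55 + 1 = 56

56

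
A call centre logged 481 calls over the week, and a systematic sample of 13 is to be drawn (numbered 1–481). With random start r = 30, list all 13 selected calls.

30, 67, 104, 141, 178, 215, 252, 289, 326, 363, 400, 437, 474

k = N/n = 481/13 = 37
call 1: 30
call 2: 30 + 37 = 67
call 3: 67 + 37 = 104
call 4: 104 + 37 = 141
call 5: 141 + 37 = 178
call 6: 178 + 37 = 215
call 7: 215 + 37 = 252
call 8: 252 + 37 = 289
call 9: 289 + 37 = 326
call 10: 326 + 37 = 363
call 11: 363 + 37 = 400
call 12: 400 + 37 = 437
call 13: 437 + 37 = 474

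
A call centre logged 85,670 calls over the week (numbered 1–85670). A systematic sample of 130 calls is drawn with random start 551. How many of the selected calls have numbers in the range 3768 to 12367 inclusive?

13

k = 85670/130 = 659
First selection ≥ 3768: 551 + ⌈(3768−551)/659⌉·659 = 551 + 5×659 = 3846
Last selection ≤ 12367: 551 + ⌊(12367−551)/659⌋·659 = 551 + 17×659 = 11754
Count = 17 − 5 + 1 = 13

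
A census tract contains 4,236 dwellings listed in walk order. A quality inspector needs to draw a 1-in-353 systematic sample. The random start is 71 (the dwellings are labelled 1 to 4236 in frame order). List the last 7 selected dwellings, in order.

1836, 2189, 2542, 2895, 3248, 3601, 3954

6th selection = 71 + 5×353 = 1836
7th: 1836 + 353 = 2189
8th: 2189 + 353 = 2542
9th: 2542 + 353 = 2895
10th: 2895 + 353 = 3248
11th: 3248 + 353 = 3601
12th: 3601 + 353 = 3954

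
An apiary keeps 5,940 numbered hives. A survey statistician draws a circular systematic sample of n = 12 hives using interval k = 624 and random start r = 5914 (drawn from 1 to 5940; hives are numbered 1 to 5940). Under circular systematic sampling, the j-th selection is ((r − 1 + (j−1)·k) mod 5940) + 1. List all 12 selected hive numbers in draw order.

5914, 598, 1222, 1846, 2470, 3094, 3718, 4342, 4966, 5590, 274, 898

Selection 1: 5914
Selection 2: 5914 + 624 = 6538 → 6538 − 5940 = 598
Selection 3: 598 + 624 = 1222
Selection 4: 1222 + 624 = 1846
Selection 5: 1846 + 624 = 2470
Selection 6: 2470 + 624 = 3094
Selection 7: 3094 + 624 = 3718
Selection 8: 3718 + 624 = 4342
Selection 9: 4342 + 624 = 4966
Selection 10: 4966 + 624 = 5590
Selection 11: 5590 + 624 = 6214 → 6214 − 5940 = 274
Selection 12: 274 + 624 = 898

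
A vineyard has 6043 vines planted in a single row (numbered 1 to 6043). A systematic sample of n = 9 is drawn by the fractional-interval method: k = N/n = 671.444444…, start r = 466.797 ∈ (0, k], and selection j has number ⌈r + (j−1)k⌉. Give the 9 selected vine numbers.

467, 1139, 1810, 2482, 3153, 3825, 4496, 5167, 5839

j=1: r + 0k = 466.797 → ⌈·⌉ = 467
j=2: r + 1k = 1138.241444… → ⌈·⌉ = 1139
j=3: r + 2k = 1809.685888… → ⌈·⌉ = 1810
j=4: r + 3k = 2481.130333… → ⌈·⌉ = 2482
j=5: r + 4k = 3152.574777… → ⌈·⌉ = 3153
j=6: r + 5k = 3824.019222… → ⌈·⌉ = 3825
j=7: r + 6k = 4495.463666… → ⌈·⌉ = 4496
j=8: r + 7k = 5166.908111… → ⌈·⌉ = 5167
j=9: r + 8k = 5838.352555… → ⌈·⌉ = 5839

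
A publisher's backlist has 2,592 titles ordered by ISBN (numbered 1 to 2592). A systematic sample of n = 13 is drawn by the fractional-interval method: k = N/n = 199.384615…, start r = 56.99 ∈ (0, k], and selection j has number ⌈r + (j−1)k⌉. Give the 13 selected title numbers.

j=1: r + 0k = 56.99 → ⌈·⌉ = 57
j=2: r + 1k = 256.374615… → ⌈·⌉ = 257
j=3: r + 2k = 455.759230… → ⌈·⌉ = 456
j=4: r + 3k = 655.143846… → ⌈·⌉ = 656
j=5: r + 4k = 854.528461… → ⌈·⌉ = 855
j=6: r + 5k = 1053.913076… → ⌈·⌉ = 1054
j=7: r + 6k = 1253.297692… → ⌈·⌉ = 1254
j=8: r + 7k = 1452.682307… → ⌈·⌉ = 1453
j=9: r + 8k = 1652.066923… → ⌈·⌉ = 1653
j=10: r + 9k = 1851.451538… → ⌈·⌉ = 1852
j=11: r + 10k = 2050.836153… → ⌈·⌉ = 2051
j=12: r + 11k = 2250.220769… → ⌈·⌉ = 2251
j=13: r + 12k = 2449.605384… → ⌈·⌉ = 2450

57, 257, 456, 656, 855, 1054, 1254, 1453, 1653, 1852, 2051, 2251, 2450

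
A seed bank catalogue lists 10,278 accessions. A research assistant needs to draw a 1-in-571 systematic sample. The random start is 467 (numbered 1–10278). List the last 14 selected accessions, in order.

2751, 3322, 3893, 4464, 5035, 5606, 6177, 6748, 7319, 7890, 8461, 9032, 9603, 10174

5th selection = 467 + 4×571 = 2751
6th: 2751 + 571 = 3322
7th: 3322 + 571 = 3893
8th: 3893 + 571 = 4464
9th: 4464 + 571 = 5035
10th: 5035 + 571 = 5606
11th: 5606 + 571 = 6177
12th: 6177 + 571 = 6748
13th: 6748 + 571 = 7319
14th: 7319 + 571 = 7890
15th: 7890 + 571 = 8461
16th: 8461 + 571 = 9032
17th: 9032 + 571 = 9603
18th: 9603 + 571 = 10174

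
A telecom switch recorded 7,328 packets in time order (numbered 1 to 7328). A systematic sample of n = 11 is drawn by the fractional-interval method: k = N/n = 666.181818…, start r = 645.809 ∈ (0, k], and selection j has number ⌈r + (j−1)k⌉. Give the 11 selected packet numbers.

j=1: r + 0k = 645.809 → ⌈·⌉ = 646
j=2: r + 1k = 1311.990818… → ⌈·⌉ = 1312
j=3: r + 2k = 1978.172636… → ⌈·⌉ = 1979
j=4: r + 3k = 2644.354454… → ⌈·⌉ = 2645
j=5: r + 4k = 3310.536272… → ⌈·⌉ = 3311
j=6: r + 5k = 3976.718090… → ⌈·⌉ = 3977
j=7: r + 6k = 4642.899909… → ⌈·⌉ = 4643
j=8: r + 7k = 5309.081727… → ⌈·⌉ = 5310
j=9: r + 8k = 5975.263545… → ⌈·⌉ = 5976
j=10: r + 9k = 6641.445363… → ⌈·⌉ = 6642
j=11: r + 10k = 7307.627181… → ⌈·⌉ = 7308

646, 1312, 1979, 2645, 3311, 3977, 4643, 5310, 5976, 6642, 7308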